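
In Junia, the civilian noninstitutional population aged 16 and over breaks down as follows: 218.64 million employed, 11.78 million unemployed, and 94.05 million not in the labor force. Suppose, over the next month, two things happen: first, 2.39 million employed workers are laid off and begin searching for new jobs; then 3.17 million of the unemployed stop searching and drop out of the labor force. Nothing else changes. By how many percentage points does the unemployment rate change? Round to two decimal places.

The unemployment rate changes by −0.27 percentage points.

Initially, labor force = 218.64 + 11.78 = 230.42 million, so u = 11.78/230.42 = 5.11%.
After the first change, employed falls and unemployed rises by 2.39; labor force unchanged → E = 216.25, U = 14.17, labor force = 230.42 million.
After the second change, unemployed and labor force both fall by 3.17 → E = 216.25, U = 11.00, labor force = 227.25 million.
New unemployment rate = 11.00 / 227.25 = 4.84%.
Change = 4.84% − 5.11% = −0.27 percentage points.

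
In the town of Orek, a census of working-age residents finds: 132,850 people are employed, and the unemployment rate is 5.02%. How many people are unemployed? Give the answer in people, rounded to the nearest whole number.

Let U be the number unemployed. The labor force is E + U, and U/(E+U) = 0.0502.
So U = 0.0502 × 132,850 / (1 − 0.0502) = 6669.07 / 0.9498 ≈ 7,022.

About 7,022 are unemployed.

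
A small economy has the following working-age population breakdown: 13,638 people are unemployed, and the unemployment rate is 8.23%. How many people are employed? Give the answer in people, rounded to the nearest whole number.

Labor force = U / u = 13,638 / 0.0823 ≈ 165,711.
Employed = labor force − unemployed = 165,711 − 13,638 = 152,073.

About 152,073 are employed.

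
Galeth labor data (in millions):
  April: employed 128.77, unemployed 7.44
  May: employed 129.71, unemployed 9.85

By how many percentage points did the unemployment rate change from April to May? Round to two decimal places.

April: labor force = 128.77 + 7.44 = 136.21; u = 7.44/136.21 = 5.46%.
May: labor force = 129.71 + 9.85 = 139.56; u = 9.85/139.56 = 7.06%.
Change = 7.06% − 5.46% = +1.60 pp.

The unemployment rate changed by +1.60 percentage points.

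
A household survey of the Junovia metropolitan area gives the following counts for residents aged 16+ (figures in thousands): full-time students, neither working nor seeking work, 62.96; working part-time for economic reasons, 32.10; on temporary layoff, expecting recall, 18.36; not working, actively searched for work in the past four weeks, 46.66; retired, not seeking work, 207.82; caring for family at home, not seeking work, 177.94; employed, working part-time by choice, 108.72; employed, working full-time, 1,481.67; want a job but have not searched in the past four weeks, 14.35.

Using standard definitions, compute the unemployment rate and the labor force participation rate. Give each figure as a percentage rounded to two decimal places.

Employed = 32.10 + 108.72 + 1,481.67 = 1,622.49 thousand (anyone who worked, including part-time for economic reasons, counts as employed).
Unemployed = 18.36 + 46.66 = 65.02 thousand (jobless and actively searching, or on temporary layoff).
Labor force = 1,622.49 + 65.02 = 1,687.51 thousand.
Not in labor force = 62.96 + 207.82 + 177.94 + 14.35 = 463.07 thousand (those not working and not actively searching are outside the labor force — including those who want a job but have given up searching).
Civilian working-age population = 1,687.51 + 463.07 = 2,150.58 thousand.
Unemployment rate = 65.02 / 1,687.51 = 3.85%.
Labor force participation rate = 1,687.51 / 2,150.58 = 78.47%.

Unemployment rate ≈ 3.85%; labor force participation rate ≈ 78.47%.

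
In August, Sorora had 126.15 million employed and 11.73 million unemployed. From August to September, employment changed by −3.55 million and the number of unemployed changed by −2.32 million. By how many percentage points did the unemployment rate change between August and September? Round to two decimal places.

The unemployment rate changed by −1.38 percentage points.

August: labor force = 126.15 + 11.73 = 137.88; u = 11.73/137.88 = 8.51%.
September: labor force = 122.60 + 9.41 = 132.01; u = 9.41/132.01 = 7.13%.
Change = 7.13% − 8.51% = −1.38 pp.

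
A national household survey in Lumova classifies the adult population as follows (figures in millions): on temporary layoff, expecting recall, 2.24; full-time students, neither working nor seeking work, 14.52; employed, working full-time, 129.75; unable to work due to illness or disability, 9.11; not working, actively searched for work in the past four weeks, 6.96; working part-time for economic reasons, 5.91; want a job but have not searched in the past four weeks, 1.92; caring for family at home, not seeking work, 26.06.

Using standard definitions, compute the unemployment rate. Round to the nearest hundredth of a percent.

Employed = 129.75 + 5.91 = 135.66 million (anyone who worked, including part-time for economic reasons, counts as employed).
Unemployed = 2.24 + 6.96 = 9.20 million (jobless and actively searching, or on temporary layoff).
Labor force = 135.66 + 9.20 = 144.86 million.
Unemployment rate = 9.20 / 144.86 = 6.35%.

Unemployment rate ≈ 6.35%.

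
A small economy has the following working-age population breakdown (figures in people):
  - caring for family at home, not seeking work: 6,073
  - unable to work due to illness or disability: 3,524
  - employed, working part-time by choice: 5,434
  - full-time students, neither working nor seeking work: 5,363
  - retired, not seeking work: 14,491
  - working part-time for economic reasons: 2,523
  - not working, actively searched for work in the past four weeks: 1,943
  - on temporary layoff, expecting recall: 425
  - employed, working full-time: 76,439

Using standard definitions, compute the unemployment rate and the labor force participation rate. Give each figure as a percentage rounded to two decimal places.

Employed = 5,434 + 2,523 + 76,439 = 84,396 (anyone who worked, including part-time for economic reasons, counts as employed).
Unemployed = 1,943 + 425 = 2,368 (jobless and actively searching, or on temporary layoff).
Labor force = 84,396 + 2,368 = 86,764.
Not in labor force = 6,073 + 3,524 + 5,363 + 14,491 = 29,451 (those not working and not actively searching are outside the labor force).
Civilian working-age population = 86,764 + 29,451 = 116,215.
Unemployment rate = 2,368 / 86,764 = 2.73%.
Labor force participation rate = 86,764 / 116,215 = 74.66%.

Unemployment rate ≈ 2.73%; labor force participation rate ≈ 74.66%.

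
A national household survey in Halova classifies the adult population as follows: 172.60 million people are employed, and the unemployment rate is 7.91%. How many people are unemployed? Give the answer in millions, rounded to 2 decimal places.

Let U be the number unemployed. The labor force is E + U, and U/(E+U) = 0.0791.
So U = 0.0791 × 172.60 / (1 − 0.0791) = 13.6527 / 0.9209 ≈ 14.83 million.

About 14.83 million are unemployed.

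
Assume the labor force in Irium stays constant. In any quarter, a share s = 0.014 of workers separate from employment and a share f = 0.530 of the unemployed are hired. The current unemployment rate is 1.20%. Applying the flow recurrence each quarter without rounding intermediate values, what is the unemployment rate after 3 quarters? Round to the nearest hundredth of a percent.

Unemployment rate after three quarters ≈ 2.44%.

With a fixed labor force, u_{t+1} = u_t + s·(1−u_t) − f·u_t = u_t·(1−s−f) + s.
Here 1−s−f = 0.456 and s = 0.014.
u_1 = 0.012000 × 0.456 + 0.014 = 0.019472.
u_2 = 0.019472 × 0.456 + 0.014 = 0.022879.
u_3 = 0.022879 × 0.456 + 0.014 = 0.024433.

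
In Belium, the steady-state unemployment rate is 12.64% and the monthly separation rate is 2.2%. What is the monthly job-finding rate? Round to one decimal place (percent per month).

From u* = s/(s+f): f = s·(1−u)/u.
f = 2.2 × (1 − 0.1264) / 0.1264 = 1.9219 / 0.1264 ≈ 15.2% per month.

Job-finding rate ≈ 15.2% per month.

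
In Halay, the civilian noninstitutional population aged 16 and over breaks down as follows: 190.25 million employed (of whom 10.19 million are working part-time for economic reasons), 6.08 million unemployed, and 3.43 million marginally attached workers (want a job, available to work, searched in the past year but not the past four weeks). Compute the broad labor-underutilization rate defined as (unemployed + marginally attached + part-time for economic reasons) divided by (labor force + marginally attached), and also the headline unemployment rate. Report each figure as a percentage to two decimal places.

Broad underutilization rate ≈ 9.86%; headline unemployment rate ≈ 3.10%.

Labor force = 190.25 + 6.08 = 196.33 million.
Numerator = 6.08 + 3.43 + 10.19 = 19.70 million.
Denominator = 196.33 + 3.43 = 199.76 million.
Broad rate = 19.70 / 199.76 = 9.86%.
Headline unemployment rate = 6.08 / 196.33 = 3.10%.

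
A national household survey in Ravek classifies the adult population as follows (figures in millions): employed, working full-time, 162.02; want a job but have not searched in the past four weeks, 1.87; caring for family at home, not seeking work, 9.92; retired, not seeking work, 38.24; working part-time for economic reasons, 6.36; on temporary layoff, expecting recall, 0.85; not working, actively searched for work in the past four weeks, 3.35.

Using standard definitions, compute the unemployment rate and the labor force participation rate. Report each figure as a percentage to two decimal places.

Employed = 162.02 + 6.36 = 168.38 million (anyone who worked, including part-time for economic reasons, counts as employed).
Unemployed = 0.85 + 3.35 = 4.20 million (jobless and actively searching, or on temporary layoff).
Labor force = 168.38 + 4.20 = 172.58 million.
Not in labor force = 1.87 + 9.92 + 38.24 = 50.03 million (those not working and not actively searching are outside the labor force — including those who want a job but have given up searching).
Civilian working-age population = 172.58 + 50.03 = 222.61 million.
Unemployment rate = 4.20 / 172.58 = 2.43%.
Labor force participation rate = 172.58 / 222.61 = 77.53%.

Unemployment rate ≈ 2.43%; labor force participation rate ≈ 77.53%.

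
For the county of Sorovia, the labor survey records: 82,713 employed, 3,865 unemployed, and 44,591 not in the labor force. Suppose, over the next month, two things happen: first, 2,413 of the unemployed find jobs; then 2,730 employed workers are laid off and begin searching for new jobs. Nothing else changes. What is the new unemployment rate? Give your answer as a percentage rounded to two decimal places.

New unemployment rate ≈ 4.83%.

Initially, labor force = 82,713 + 3,865 = 86,578, so u = 3,865/86,578 = 4.46%.
After the first change, unemployed falls and employed rises by 2,413; labor force unchanged → E = 85,126, U = 1,452, labor force = 86,578.
After the second change, employed falls and unemployed rises by 2,730; labor force unchanged → E = 82,396, U = 4,182, labor force = 86,578.
New unemployment rate = 4,182 / 86,578 = 4.83%.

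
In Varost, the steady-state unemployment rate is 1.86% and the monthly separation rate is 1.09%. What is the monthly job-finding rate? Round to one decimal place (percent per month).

Job-finding rate ≈ 57.5% per month.

From u* = s/(s+f): f = s·(1−u)/u.
f = 1.09 × (1 − 0.0186) / 0.0186 = 1.0697 / 0.0186 ≈ 57.5% per month.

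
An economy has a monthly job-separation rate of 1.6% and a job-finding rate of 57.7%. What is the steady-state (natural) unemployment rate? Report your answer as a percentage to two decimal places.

Steady-state unemployment rate ≈ 2.70%.

At steady state the flows balance: s·E = f·U, so U/(E+U) = s/(s+f).
u* = 1.6 / (1.6 + 57.7) = 1.6 / 59.30 = 2.70%.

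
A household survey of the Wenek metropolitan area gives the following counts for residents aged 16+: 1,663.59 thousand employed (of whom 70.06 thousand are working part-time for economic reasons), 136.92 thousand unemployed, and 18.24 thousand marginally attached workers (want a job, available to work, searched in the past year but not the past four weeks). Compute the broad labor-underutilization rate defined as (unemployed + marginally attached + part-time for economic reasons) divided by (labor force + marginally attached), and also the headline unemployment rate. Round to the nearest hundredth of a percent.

Labor force = 1,663.59 + 136.92 = 1,800.51 thousand.
Numerator = 136.92 + 18.24 + 70.06 = 225.22 thousand.
Denominator = 1,800.51 + 18.24 = 1,818.75 thousand.
Broad rate = 225.22 / 1,818.75 = 12.38%.
Headline unemployment rate = 136.92 / 1,800.51 = 7.60%.

Broad underutilization rate ≈ 12.38%; headline unemployment rate ≈ 7.60%.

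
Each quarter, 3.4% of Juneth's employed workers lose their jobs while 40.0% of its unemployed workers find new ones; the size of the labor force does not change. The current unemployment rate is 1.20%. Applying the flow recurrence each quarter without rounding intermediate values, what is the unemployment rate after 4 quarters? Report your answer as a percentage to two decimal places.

With a fixed labor force, u_{t+1} = u_t + s·(1−u_t) − f·u_t = u_t·(1−s−f) + s.
Here 1−s−f = 0.566 and s = 0.034.
u_1 = 0.012000 × 0.566 + 0.034 = 0.040792.
u_2 = 0.040792 × 0.566 + 0.034 = 0.057088.
u_3 = 0.057088 × 0.566 + 0.034 = 0.066312.
u_4 = 0.066312 × 0.566 + 0.034 = 0.071533.

Unemployment rate after four quarters ≈ 7.15%.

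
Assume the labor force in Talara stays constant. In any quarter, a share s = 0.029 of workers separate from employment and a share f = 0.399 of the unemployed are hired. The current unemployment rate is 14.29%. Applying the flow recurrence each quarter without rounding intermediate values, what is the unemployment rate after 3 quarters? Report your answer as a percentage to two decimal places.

With a fixed labor force, u_{t+1} = u_t + s·(1−u_t) − f·u_t = u_t·(1−s−f) + s.
Here 1−s−f = 0.572 and s = 0.029.
u_1 = 0.142900 × 0.572 + 0.029 = 0.110739.
u_2 = 0.110739 × 0.572 + 0.029 = 0.092343.
u_3 = 0.092343 × 0.572 + 0.029 = 0.081820.

Unemployment rate after three quarters ≈ 8.18%.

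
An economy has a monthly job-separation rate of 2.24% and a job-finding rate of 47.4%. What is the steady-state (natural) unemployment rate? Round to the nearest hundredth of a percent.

At steady state the flows balance: s·E = f·U, so U/(E+U) = s/(s+f).
u* = 2.24 / (2.24 + 47.4) = 2.24 / 49.64 = 4.51%.

Steady-state unemployment rate ≈ 4.51%.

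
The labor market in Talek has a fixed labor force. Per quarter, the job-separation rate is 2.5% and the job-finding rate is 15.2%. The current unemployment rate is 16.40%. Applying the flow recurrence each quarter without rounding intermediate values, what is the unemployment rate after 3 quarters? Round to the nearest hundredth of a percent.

Unemployment rate after three quarters ≈ 15.39%.

With a fixed labor force, u_{t+1} = u_t + s·(1−u_t) − f·u_t = u_t·(1−s−f) + s.
Here 1−s−f = 0.823 and s = 0.025.
u_1 = 0.164000 × 0.823 + 0.025 = 0.159972.
u_2 = 0.159972 × 0.823 + 0.025 = 0.156657.
u_3 = 0.156657 × 0.823 + 0.025 = 0.153929.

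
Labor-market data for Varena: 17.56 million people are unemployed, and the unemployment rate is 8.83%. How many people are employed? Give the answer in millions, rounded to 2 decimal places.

About 181.31 million are employed.

Labor force = U / u = 17.56 / 0.0883 ≈ 198.87 million.
Employed = labor force − unemployed = 198.87 − 17.56 = 181.31 million.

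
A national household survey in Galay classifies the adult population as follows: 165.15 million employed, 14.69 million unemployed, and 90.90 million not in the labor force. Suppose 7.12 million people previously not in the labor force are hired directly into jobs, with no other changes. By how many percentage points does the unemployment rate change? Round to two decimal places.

Initially, labor force = 165.15 + 14.69 = 179.84 million, so u = 14.69/179.84 = 8.17%.
After the change, employed and labor force both rise by 7.12; unemployed unchanged → E = 172.27, U = 14.69, labor force = 186.96 million.
New unemployment rate = 14.69 / 186.96 = 7.86%.
Change = 7.86% − 8.17% = −0.31 percentage points.

The unemployment rate changes by −0.31 percentage points.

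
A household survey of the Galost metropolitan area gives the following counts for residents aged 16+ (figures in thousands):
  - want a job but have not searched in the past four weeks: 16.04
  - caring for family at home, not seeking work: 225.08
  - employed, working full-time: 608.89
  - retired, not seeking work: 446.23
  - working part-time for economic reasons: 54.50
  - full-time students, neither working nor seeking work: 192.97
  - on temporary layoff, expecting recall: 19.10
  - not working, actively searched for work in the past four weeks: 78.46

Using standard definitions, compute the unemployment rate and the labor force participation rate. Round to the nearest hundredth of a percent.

Unemployment rate ≈ 12.82%; labor force participation rate ≈ 46.36%.

Employed = 608.89 + 54.50 = 663.39 thousand (anyone who worked, including part-time for economic reasons, counts as employed).
Unemployed = 19.10 + 78.46 = 97.56 thousand (jobless and actively searching, or on temporary layoff).
Labor force = 663.39 + 97.56 = 760.95 thousand.
Not in labor force = 16.04 + 225.08 + 446.23 + 192.97 = 880.32 thousand (those not working and not actively searching are outside the labor force — including those who want a job but have given up searching).
Civilian working-age population = 760.95 + 880.32 = 1,641.27 thousand.
Unemployment rate = 97.56 / 760.95 = 12.82%.
Labor force participation rate = 760.95 / 1,641.27 = 46.36%.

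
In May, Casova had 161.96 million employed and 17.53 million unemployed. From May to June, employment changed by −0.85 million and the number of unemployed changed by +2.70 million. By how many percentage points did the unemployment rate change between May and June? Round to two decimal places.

May: labor force = 161.96 + 17.53 = 179.49; u = 17.53/179.49 = 9.77%.
June: labor force = 161.11 + 20.23 = 181.34; u = 20.23/181.34 = 11.16%.
Change = 11.16% − 9.77% = +1.39 pp.

The unemployment rate changed by +1.39 percentage points.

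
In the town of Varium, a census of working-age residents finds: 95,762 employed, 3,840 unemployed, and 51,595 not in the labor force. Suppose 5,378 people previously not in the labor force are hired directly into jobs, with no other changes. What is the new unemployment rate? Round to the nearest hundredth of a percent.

New unemployment rate ≈ 3.66%.

Initially, labor force = 95,762 + 3,840 = 99,602, so u = 3,840/99,602 = 3.86%.
After the change, employed and labor force both rise by 5,378; unemployed unchanged → E = 101,140, U = 3,840, labor force = 104,980.
New unemployment rate = 3,840 / 104,980 = 3.66%.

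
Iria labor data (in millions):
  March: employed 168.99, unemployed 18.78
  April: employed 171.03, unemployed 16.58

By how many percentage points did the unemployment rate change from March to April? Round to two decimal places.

March: labor force = 168.99 + 18.78 = 187.77; u = 18.78/187.77 = 10.00%.
April: labor force = 171.03 + 16.58 = 187.61; u = 16.58/187.61 = 8.84%.
Change = 8.84% − 10.00% = −1.16 pp.

The unemployment rate changed by −1.16 percentage points.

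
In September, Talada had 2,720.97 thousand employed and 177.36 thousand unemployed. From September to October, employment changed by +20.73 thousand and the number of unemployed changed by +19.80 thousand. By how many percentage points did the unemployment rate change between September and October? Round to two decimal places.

The unemployment rate changed by +0.59 percentage points.

September: labor force = 2,720.97 + 177.36 = 2,898.33; u = 177.36/2,898.33 = 6.12%.
October: labor force = 2,741.70 + 197.16 = 2,938.86; u = 197.16/2,938.86 = 6.71%.
Change = 6.71% − 6.12% = +0.59 pp.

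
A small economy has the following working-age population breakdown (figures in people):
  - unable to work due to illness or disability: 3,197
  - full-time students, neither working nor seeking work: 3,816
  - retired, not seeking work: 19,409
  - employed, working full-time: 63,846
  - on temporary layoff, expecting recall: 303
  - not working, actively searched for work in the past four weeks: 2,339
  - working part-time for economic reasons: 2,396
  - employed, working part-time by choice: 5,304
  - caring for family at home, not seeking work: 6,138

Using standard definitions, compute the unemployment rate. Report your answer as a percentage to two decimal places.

Employed = 63,846 + 2,396 + 5,304 = 71,546 (anyone who worked, including part-time for economic reasons, counts as employed).
Unemployed = 303 + 2,339 = 2,642 (jobless and actively searching, or on temporary layoff).
Labor force = 71,546 + 2,642 = 74,188.
Unemployment rate = 2,642 / 74,188 = 3.56%.

Unemployment rate ≈ 3.56%.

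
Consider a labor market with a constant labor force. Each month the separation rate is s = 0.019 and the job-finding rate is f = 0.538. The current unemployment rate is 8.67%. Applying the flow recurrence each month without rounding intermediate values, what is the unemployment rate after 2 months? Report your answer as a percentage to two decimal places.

With a fixed labor force, u_{t+1} = u_t + s·(1−u_t) − f·u_t = u_t·(1−s−f) + s.
Here 1−s−f = 0.443 and s = 0.019.
u_1 = 0.086700 × 0.443 + 0.019 = 0.057408.
u_2 = 0.057408 × 0.443 + 0.019 = 0.044432.

Unemployment rate after two months ≈ 4.44%.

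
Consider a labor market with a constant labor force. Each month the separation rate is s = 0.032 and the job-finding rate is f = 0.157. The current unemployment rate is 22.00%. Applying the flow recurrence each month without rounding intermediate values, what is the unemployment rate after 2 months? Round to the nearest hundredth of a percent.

With a fixed labor force, u_{t+1} = u_t + s·(1−u_t) − f·u_t = u_t·(1−s−f) + s.
Here 1−s−f = 0.811 and s = 0.032.
u_1 = 0.220000 × 0.811 + 0.032 = 0.210420.
u_2 = 0.210420 × 0.811 + 0.032 = 0.202651.

Unemployment rate after two months ≈ 20.27%.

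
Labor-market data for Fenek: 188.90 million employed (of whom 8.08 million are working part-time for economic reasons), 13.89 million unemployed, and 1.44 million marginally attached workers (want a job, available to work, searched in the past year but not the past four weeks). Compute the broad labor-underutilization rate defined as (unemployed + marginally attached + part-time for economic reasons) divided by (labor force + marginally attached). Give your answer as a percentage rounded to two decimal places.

Broad underutilization rate ≈ 11.46%.

Labor force = 188.90 + 13.89 = 202.79 million.
Numerator = 13.89 + 1.44 + 8.08 = 23.41 million.
Denominator = 202.79 + 1.44 = 204.23 million.
Broad rate = 23.41 / 204.23 = 11.46%.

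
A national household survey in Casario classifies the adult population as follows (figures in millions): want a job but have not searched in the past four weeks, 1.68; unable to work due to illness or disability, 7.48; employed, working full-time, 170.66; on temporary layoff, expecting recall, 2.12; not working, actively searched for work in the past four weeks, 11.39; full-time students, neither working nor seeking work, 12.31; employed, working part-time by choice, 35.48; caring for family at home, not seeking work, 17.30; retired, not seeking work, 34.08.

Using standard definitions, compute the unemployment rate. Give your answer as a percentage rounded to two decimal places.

Unemployment rate ≈ 6.15%.

Employed = 170.66 + 35.48 = 206.14 million.
Unemployed = 2.12 + 11.39 = 13.51 million (jobless and actively searching, or on temporary layoff).
Labor force = 206.14 + 13.51 = 219.65 million.
Unemployment rate = 13.51 / 219.65 = 6.15%.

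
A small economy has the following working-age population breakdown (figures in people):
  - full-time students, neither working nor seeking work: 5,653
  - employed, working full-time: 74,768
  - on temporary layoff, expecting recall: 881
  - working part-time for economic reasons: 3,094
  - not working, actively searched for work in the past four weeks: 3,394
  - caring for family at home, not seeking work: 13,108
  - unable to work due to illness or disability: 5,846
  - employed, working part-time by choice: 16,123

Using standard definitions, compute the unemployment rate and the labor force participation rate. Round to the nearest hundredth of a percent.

Employed = 74,768 + 3,094 + 16,123 = 93,985 (anyone who worked, including part-time for economic reasons, counts as employed).
Unemployed = 881 + 3,394 = 4,275 (jobless and actively searching, or on temporary layoff).
Labor force = 93,985 + 4,275 = 98,260.
Not in labor force = 5,653 + 13,108 + 5,846 = 24,607 (those not working and not actively searching are outside the labor force).
Civilian working-age population = 98,260 + 24,607 = 122,867.
Unemployment rate = 4,275 / 98,260 = 4.35%.
Labor force participation rate = 98,260 / 122,867 = 79.97%.

Unemployment rate ≈ 4.35%; labor force participation rate ≈ 79.97%.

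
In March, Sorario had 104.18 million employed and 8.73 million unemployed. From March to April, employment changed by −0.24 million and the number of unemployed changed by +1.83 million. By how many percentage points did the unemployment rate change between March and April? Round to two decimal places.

March: labor force = 104.18 + 8.73 = 112.91; u = 8.73/112.91 = 7.73%.
April: labor force = 103.94 + 10.56 = 114.50; u = 10.56/114.50 = 9.22%.
Change = 9.22% − 7.73% = +1.49 pp.

The unemployment rate changed by +1.49 percentage points.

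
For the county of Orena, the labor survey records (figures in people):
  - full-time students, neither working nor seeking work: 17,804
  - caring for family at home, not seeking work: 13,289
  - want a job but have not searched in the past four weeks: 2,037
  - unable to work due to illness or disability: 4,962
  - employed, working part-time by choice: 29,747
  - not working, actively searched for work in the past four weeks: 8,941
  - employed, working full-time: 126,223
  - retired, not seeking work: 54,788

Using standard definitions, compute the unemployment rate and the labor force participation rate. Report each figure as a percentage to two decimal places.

Employed = 29,747 + 126,223 = 155,970.
Unemployed = 8,941.
Labor force = 155,970 + 8,941 = 164,911.
Not in labor force = 17,804 + 13,289 + 2,037 + 4,962 + 54,788 = 92,880 (those not working and not actively searching are outside the labor force — including those who want a job but have given up searching).
Civilian working-age population = 164,911 + 92,880 = 257,791.
Unemployment rate = 8,941 / 164,911 = 5.42%.
Labor force participation rate = 164,911 / 257,791 = 63.97%.

Unemployment rate ≈ 5.42%; labor force participation rate ≈ 63.97%.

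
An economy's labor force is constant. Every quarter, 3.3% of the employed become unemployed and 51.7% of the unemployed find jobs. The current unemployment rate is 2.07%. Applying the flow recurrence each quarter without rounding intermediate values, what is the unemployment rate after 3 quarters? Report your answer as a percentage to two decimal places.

Unemployment rate after three quarters ≈ 5.64%.

With a fixed labor force, u_{t+1} = u_t + s·(1−u_t) − f·u_t = u_t·(1−s−f) + s.
Here 1−s−f = 0.450 and s = 0.033.
u_1 = 0.020700 × 0.450 + 0.033 = 0.042315.
u_2 = 0.042315 × 0.450 + 0.033 = 0.052042.
u_3 = 0.052042 × 0.450 + 0.033 = 0.056419.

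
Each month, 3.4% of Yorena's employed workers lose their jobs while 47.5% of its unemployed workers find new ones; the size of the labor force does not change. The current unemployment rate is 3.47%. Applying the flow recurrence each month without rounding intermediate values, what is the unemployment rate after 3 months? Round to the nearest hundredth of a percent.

Unemployment rate after three months ≈ 6.30%.

With a fixed labor force, u_{t+1} = u_t + s·(1−u_t) − f·u_t = u_t·(1−s−f) + s.
Here 1−s−f = 0.491 and s = 0.034.
u_1 = 0.034700 × 0.491 + 0.034 = 0.051038.
u_2 = 0.051038 × 0.491 + 0.034 = 0.059060.
u_3 = 0.059060 × 0.491 + 0.034 = 0.062998.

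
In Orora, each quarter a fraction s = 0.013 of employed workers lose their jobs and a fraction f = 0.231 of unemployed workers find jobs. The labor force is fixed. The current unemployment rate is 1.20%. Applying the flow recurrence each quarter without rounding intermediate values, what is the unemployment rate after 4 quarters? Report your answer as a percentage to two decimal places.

Unemployment rate after four quarters ≈ 3.98%.

With a fixed labor force, u_{t+1} = u_t + s·(1−u_t) − f·u_t = u_t·(1−s−f) + s.
Here 1−s−f = 0.756 and s = 0.013.
u_1 = 0.012000 × 0.756 + 0.013 = 0.022072.
u_2 = 0.022072 × 0.756 + 0.013 = 0.029686.
u_3 = 0.029686 × 0.756 + 0.013 = 0.035443.
u_4 = 0.035443 × 0.756 + 0.013 = 0.039795.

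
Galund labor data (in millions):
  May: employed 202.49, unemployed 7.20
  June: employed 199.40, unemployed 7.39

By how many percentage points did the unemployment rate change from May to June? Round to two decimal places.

May: labor force = 202.49 + 7.20 = 209.69; u = 7.20/209.69 = 3.43%.
June: labor force = 199.40 + 7.39 = 206.79; u = 7.39/206.79 = 3.57%.
Change = 3.57% − 3.43% = +0.14 pp.

The unemployment rate changed by +0.14 percentage points.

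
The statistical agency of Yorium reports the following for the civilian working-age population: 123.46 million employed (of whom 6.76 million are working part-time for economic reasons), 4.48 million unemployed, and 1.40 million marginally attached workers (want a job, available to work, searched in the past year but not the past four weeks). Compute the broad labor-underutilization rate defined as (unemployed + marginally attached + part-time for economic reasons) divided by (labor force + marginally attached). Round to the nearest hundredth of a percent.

Labor force = 123.46 + 4.48 = 127.94 million.
Numerator = 4.48 + 1.40 + 6.76 = 12.64 million.
Denominator = 127.94 + 1.40 = 129.34 million.
Broad rate = 12.64 / 129.34 = 9.77%.

Broad underutilization rate ≈ 9.77%.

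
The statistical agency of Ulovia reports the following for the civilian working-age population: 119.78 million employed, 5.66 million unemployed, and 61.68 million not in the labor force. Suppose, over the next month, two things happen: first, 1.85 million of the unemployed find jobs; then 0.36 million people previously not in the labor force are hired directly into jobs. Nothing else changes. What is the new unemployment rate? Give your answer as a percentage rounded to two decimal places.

New unemployment rate ≈ 3.03%.

Initially, labor force = 119.78 + 5.66 = 125.44 million, so u = 5.66/125.44 = 4.51%.
After the first change, unemployed falls and employed rises by 1.85; labor force unchanged → E = 121.63, U = 3.81, labor force = 125.44 million.
After the second change, employed and labor force both rise by 0.36; unemployed unchanged → E = 121.99, U = 3.81, labor force = 125.80 million.
New unemployment rate = 3.81 / 125.80 = 3.03%.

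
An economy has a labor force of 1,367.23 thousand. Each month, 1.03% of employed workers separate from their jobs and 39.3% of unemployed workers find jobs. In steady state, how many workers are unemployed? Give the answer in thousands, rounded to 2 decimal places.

About 34.92 thousand are unemployed in steady state.

Steady-state unemployment rate u* = s/(s+f) = 1.03/(1.03+39.3) = 0.025539.
Unemployed = u* × labor force = 0.025539 × 1,367.23 ≈ 34.92 thousand.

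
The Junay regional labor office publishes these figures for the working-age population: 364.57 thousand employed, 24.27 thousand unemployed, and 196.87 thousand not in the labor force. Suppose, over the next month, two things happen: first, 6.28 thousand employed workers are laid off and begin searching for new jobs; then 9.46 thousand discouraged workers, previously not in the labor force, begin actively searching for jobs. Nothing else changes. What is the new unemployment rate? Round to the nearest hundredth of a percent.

New unemployment rate ≈ 10.05%.

Initially, labor force = 364.57 + 24.27 = 388.84 thousand, so u = 24.27/388.84 = 6.24%.
After the first change, employed falls and unemployed rises by 6.28; labor force unchanged → E = 358.29, U = 30.55, labor force = 388.84 thousand.
After the second change, unemployed and labor force both rise by 9.46 → E = 358.29, U = 40.01, labor force = 398.30 thousand.
New unemployment rate = 40.01 / 398.30 = 10.05%.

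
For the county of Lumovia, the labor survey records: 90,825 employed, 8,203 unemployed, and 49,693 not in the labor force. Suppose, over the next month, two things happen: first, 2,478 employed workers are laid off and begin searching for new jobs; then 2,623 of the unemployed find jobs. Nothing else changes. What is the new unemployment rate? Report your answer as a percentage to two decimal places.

New unemployment rate ≈ 8.14%.

Initially, labor force = 90,825 + 8,203 = 99,028, so u = 8,203/99,028 = 8.28%.
After the first change, employed falls and unemployed rises by 2,478; labor force unchanged → E = 88,347, U = 10,681, labor force = 99,028.
After the second change, unemployed falls and employed rises by 2,623; labor force unchanged → E = 90,970, U = 8,058, labor force = 99,028.
New unemployment rate = 8,058 / 99,028 = 8.14%.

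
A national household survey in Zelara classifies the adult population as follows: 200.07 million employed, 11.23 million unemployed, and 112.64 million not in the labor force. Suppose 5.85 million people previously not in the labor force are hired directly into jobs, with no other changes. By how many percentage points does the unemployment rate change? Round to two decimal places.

The unemployment rate changes by −0.14 percentage points.

Initially, labor force = 200.07 + 11.23 = 211.30 million, so u = 11.23/211.30 = 5.31%.
After the change, employed and labor force both rise by 5.85; unemployed unchanged → E = 205.92, U = 11.23, labor force = 217.15 million.
New unemployment rate = 11.23 / 217.15 = 5.17%.
Change = 5.17% − 5.31% = −0.14 percentage points.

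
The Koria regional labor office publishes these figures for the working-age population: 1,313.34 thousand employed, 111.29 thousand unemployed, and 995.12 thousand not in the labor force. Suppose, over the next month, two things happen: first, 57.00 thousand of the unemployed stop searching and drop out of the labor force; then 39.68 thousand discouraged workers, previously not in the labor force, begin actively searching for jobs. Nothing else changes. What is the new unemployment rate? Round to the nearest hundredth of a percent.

Initially, labor force = 1,313.34 + 111.29 = 1,424.63 thousand, so u = 111.29/1,424.63 = 7.81%.
After the first change, unemployed and labor force both fall by 57.00 → E = 1,313.34, U = 54.29, labor force = 1,367.63 thousand.
After the second change, unemployed and labor force both rise by 39.68 → E = 1,313.34, U = 93.97, labor force = 1,407.31 thousand.
New unemployment rate = 93.97 / 1,407.31 = 6.68%.

New unemployment rate ≈ 6.68%.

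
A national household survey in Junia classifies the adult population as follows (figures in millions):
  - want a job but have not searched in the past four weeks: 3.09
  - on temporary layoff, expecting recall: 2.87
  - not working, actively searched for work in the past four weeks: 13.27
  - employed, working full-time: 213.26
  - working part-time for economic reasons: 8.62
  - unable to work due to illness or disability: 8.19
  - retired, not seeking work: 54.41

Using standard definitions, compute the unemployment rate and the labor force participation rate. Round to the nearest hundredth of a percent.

Employed = 213.26 + 8.62 = 221.88 million (anyone who worked, including part-time for economic reasons, counts as employed).
Unemployed = 2.87 + 13.27 = 16.14 million (jobless and actively searching, or on temporary layoff).
Labor force = 221.88 + 16.14 = 238.02 million.
Not in labor force = 3.09 + 8.19 + 54.41 = 65.69 million (those not working and not actively searching are outside the labor force — including those who want a job but have given up searching).
Civilian working-age population = 238.02 + 65.69 = 303.71 million.
Unemployment rate = 16.14 / 238.02 = 6.78%.
Labor force participation rate = 238.02 / 303.71 = 78.37%.

Unemployment rate ≈ 6.78%; labor force participation rate ≈ 78.37%.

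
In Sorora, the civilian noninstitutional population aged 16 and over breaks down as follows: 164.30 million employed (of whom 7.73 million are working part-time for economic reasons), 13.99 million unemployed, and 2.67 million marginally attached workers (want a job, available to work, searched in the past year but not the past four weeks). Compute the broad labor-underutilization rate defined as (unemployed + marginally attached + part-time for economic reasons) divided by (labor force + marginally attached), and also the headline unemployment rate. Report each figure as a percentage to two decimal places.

Broad underutilization rate ≈ 13.48%; headline unemployment rate ≈ 7.85%.

Labor force = 164.30 + 13.99 = 178.29 million.
Numerator = 13.99 + 2.67 + 7.73 = 24.39 million.
Denominator = 178.29 + 2.67 = 180.96 million.
Broad rate = 24.39 / 180.96 = 13.48%.
Headline unemployment rate = 13.99 / 178.29 = 7.85%.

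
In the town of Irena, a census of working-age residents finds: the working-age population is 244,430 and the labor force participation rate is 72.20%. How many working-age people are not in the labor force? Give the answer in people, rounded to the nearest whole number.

Share not in the labor force = 1 − 0.7220 = 0.2780.
Not in labor force = 0.2780 × 244,430 ≈ 67,952.

About 67,952 are not in the labor force.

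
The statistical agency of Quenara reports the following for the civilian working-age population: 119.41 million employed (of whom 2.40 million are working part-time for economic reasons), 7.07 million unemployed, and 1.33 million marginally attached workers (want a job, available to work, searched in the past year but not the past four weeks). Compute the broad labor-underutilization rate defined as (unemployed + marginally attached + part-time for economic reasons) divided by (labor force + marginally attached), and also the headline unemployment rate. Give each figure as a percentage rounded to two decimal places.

Labor force = 119.41 + 7.07 = 126.48 million.
Numerator = 7.07 + 1.33 + 2.40 = 10.80 million.
Denominator = 126.48 + 1.33 = 127.81 million.
Broad rate = 10.80 / 127.81 = 8.45%.
Headline unemployment rate = 7.07 / 126.48 = 5.59%.

Broad underutilization rate ≈ 8.45%; headline unemployment rate ≈ 5.59%.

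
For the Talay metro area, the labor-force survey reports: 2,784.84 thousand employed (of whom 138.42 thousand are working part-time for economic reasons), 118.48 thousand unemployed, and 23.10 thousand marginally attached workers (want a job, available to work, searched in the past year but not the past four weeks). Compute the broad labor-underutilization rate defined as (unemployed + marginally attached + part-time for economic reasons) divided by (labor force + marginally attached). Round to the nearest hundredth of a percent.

Labor force = 2,784.84 + 118.48 = 2,903.32 thousand.
Numerator = 118.48 + 23.10 + 138.42 = 280.00 thousand.
Denominator = 2,903.32 + 23.10 = 2,926.42 thousand.
Broad rate = 280.00 / 2,926.42 = 9.57%.

Broad underutilization rate ≈ 9.57%.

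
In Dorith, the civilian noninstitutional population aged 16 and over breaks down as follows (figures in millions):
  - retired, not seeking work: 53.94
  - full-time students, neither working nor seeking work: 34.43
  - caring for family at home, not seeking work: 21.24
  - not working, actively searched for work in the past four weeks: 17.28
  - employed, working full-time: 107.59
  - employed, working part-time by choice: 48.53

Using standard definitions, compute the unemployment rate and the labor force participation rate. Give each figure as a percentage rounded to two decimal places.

Unemployment rate ≈ 9.97%; labor force participation rate ≈ 61.27%.

Employed = 107.59 + 48.53 = 156.12 million.
Unemployed = 17.28 million.
Labor force = 156.12 + 17.28 = 173.40 million.
Not in labor force = 53.94 + 34.43 + 21.24 = 109.61 million (those not working and not actively searching are outside the labor force).
Civilian working-age population = 173.40 + 109.61 = 283.01 million.
Unemployment rate = 17.28 / 173.40 = 9.97%.
Labor force participation rate = 173.40 / 283.01 = 61.27%.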